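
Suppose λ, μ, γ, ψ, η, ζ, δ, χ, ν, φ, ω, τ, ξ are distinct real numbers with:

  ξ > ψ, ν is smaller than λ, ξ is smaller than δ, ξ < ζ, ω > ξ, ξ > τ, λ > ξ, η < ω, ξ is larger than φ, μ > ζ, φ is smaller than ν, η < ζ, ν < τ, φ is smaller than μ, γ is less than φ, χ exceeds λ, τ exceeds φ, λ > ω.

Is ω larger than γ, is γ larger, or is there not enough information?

γ < φ and φ < ν give γ < ν.
Then ν < τ extends the chain to τ.
Then τ < ξ extends the chain to ξ.
With ξ < ω: γ < φ < ν < τ < ξ < ω.
So ω is larger.

ω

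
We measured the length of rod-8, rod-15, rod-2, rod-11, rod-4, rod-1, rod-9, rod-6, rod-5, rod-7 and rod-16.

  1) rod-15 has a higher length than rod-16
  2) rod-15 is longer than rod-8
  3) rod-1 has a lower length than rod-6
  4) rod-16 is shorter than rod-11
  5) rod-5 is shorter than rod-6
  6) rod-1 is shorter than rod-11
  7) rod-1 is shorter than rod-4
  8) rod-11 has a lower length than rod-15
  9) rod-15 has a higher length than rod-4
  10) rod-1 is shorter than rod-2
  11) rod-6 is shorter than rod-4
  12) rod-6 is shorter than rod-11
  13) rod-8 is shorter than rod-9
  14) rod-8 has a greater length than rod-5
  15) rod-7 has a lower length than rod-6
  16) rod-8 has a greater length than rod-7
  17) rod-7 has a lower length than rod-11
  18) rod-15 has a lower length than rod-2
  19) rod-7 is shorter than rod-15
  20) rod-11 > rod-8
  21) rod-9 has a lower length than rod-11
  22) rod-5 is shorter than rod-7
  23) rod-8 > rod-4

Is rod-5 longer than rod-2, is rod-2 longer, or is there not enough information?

rod-2

The relevant relations are rod-5 < rod-7; rod-7 < rod-6; rod-6 < rod-4; rod-4 < rod-8; rod-8 < rod-9; rod-9 < rod-11; rod-11 < rod-15; rod-15 < rod-2.
Together: rod-5 < rod-7 < rod-6 < rod-4 < rod-8 < rod-9 < rod-11 < rod-15 < rod-2.
So rod-2 is longer.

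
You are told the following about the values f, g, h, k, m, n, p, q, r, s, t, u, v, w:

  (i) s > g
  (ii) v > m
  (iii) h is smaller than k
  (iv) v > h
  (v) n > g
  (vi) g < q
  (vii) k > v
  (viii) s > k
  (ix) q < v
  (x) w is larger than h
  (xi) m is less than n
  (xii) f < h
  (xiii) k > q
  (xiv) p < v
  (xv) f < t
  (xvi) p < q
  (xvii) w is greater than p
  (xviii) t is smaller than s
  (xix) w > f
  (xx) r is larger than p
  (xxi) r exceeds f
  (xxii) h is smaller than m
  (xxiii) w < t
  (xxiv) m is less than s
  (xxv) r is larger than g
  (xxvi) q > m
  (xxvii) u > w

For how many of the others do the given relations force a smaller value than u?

The elements the relations force below u are f, p, h, w — no chain reaches any other.
That is 4.

4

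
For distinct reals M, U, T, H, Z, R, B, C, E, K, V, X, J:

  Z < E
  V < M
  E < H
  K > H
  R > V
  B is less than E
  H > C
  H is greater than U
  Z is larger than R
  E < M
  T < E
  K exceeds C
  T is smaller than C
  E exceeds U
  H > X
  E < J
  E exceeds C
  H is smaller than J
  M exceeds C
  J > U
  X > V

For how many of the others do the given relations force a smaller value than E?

From E the given relations immediately reach Z, T, C, B, U.
From those, R — 6 in total.
From those, V — 7 in total.
Nothing else is reachable below E; 7 in all.

7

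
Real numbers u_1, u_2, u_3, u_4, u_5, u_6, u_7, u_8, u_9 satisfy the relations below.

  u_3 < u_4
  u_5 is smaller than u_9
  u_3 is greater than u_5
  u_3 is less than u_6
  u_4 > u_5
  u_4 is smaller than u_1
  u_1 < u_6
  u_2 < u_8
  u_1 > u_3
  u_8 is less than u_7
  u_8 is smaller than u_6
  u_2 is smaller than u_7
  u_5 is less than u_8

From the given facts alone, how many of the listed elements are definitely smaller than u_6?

6

From u_6 the given relations immediately reach u_3, u_8, u_1.
From those, u_5, u_2, u_4 — 6 in total.
Nothing else is reachable below u_6; 6 in all.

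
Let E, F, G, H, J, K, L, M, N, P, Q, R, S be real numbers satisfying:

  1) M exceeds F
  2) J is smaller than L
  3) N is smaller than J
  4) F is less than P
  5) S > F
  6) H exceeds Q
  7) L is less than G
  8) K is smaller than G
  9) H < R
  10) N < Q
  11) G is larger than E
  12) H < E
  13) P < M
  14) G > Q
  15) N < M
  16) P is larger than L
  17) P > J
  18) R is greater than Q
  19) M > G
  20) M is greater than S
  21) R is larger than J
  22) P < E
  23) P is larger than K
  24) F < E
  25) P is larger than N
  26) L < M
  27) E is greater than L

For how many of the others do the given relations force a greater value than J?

6

The elements the relations force above J are L, P, R, E, G, M — no chain reaches any other.
That is 6.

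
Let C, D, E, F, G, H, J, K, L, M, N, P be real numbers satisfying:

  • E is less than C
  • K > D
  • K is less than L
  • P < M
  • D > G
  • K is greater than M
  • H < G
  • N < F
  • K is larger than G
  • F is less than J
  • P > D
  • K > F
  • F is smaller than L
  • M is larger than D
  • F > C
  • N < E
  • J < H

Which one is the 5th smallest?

J

Chaining the given pairs: N < E < C < F < J < H < G < D < P < M < K < L.
The 5th smallest is J.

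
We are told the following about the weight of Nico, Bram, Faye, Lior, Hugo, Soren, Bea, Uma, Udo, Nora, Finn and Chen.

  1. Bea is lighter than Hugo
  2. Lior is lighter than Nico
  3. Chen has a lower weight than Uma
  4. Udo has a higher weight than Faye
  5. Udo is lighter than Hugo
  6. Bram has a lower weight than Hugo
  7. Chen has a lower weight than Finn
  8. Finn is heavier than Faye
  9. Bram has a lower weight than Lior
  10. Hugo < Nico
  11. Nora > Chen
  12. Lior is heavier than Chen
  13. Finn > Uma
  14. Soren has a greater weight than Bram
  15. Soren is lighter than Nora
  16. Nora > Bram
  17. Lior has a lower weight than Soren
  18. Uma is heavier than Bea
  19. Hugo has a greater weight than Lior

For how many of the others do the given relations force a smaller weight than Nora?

From Nora the given relations immediately reach Chen, Bram, Soren.
From those, Lior — 4 in total.
Nothing else is reachable below Nora; 4 in all.

4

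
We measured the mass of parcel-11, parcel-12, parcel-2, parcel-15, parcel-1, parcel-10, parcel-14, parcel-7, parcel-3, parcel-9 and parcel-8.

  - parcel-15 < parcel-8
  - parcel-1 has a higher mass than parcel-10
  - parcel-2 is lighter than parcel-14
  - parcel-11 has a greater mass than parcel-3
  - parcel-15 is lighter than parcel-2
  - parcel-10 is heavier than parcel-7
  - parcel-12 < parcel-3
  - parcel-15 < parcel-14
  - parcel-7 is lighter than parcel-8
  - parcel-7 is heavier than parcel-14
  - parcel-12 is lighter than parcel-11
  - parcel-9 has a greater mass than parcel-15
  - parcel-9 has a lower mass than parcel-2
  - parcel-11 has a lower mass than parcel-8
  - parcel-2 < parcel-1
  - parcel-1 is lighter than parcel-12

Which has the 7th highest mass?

Chaining the given pairs: parcel-15 < parcel-9 < parcel-2 < parcel-14 < parcel-7 < parcel-10 < parcel-1 < parcel-12 < parcel-3 < parcel-11 < parcel-8.
Counting 7 from the largest end gives parcel-7.

parcel-7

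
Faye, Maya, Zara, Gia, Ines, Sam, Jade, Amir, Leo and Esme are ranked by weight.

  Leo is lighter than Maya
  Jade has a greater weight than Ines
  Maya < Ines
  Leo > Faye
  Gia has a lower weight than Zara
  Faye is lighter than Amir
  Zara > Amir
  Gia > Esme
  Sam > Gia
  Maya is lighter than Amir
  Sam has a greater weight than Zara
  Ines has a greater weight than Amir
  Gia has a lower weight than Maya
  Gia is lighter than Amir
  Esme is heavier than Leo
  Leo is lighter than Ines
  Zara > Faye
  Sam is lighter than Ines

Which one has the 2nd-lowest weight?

Piecing the relations together gives one ordering: Faye < Leo < Esme < Gia < Maya < Amir < Zara < Sam < Ines < Jade.
The 2nd smallest is Leo.

Leo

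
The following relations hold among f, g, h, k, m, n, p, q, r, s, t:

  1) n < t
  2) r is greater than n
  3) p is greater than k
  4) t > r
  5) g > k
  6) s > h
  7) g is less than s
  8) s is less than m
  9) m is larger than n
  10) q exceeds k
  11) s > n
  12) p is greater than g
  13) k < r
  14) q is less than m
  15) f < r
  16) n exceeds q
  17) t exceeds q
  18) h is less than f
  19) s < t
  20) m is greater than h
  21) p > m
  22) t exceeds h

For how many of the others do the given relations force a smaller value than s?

5

Directly below s: g, h, n.
One step further: k, q (5 so far).
No other element is forced below s by the given relations, so the count is 5.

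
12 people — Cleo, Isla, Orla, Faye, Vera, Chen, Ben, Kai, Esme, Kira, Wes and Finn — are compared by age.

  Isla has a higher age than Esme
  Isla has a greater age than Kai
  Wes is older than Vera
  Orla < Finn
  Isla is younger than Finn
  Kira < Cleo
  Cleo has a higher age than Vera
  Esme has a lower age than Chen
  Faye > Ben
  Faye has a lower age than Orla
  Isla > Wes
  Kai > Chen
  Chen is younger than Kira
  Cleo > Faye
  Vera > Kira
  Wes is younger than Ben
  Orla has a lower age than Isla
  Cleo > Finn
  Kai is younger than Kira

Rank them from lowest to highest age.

Nothing is placed below Esme, so it is least; from there Esme < Chen; Chen < Kai; Kai < Kira; Kira < Vera; Vera < Wes; Wes < Ben; Ben < Faye; Faye < Orla; Orla < Isla; Isla < Finn; Finn < Cleo, each given directly.

Esme < Chen < Kai < Kira < Vera < Wes < Ben < Faye < Orla < Isla < Finn < Cleo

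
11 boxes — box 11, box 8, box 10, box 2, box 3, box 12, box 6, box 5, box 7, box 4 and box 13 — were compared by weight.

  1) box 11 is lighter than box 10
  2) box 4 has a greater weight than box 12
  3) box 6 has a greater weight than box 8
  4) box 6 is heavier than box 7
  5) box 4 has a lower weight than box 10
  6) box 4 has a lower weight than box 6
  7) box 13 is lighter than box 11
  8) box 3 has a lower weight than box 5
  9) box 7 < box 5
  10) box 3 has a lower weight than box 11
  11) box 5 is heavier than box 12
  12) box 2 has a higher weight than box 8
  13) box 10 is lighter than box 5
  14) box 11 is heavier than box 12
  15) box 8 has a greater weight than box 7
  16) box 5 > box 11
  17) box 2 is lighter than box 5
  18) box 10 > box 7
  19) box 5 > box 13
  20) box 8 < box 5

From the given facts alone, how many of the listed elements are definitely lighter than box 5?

9

Directly below box 5: box 7, box 8, box 12, box 2, box 3, box 13, box 11, box 10.
One step further: box 4 (9 so far).
Nothing else is reachable below box 5; 9 in all.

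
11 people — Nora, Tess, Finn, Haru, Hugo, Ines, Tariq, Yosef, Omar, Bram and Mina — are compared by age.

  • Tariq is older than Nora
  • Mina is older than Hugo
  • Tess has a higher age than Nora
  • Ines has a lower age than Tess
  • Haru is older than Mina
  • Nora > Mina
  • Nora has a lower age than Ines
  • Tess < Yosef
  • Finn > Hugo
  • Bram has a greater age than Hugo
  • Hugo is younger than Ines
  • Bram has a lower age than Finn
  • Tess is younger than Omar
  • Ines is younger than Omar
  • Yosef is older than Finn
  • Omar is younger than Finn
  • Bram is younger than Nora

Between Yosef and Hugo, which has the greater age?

Chaining the given relations: Hugo < Mina < Nora < Ines < Tess < Omar < Finn < Yosef.
So Hugo < Yosef; Yosef is the older of the two.

Yosef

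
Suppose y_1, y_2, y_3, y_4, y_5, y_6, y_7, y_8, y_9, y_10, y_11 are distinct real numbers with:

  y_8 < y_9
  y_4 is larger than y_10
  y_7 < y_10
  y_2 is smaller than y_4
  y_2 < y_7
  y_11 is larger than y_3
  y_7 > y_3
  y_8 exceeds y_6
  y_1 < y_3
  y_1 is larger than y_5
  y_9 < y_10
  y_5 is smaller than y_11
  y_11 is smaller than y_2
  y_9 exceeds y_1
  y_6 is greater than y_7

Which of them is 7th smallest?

Piecing the relations together gives one ordering: y_5 < y_1 < y_3 < y_11 < y_2 < y_7 < y_6 < y_8 < y_9 < y_10 < y_4.
The 7th smallest is y_6.

y_6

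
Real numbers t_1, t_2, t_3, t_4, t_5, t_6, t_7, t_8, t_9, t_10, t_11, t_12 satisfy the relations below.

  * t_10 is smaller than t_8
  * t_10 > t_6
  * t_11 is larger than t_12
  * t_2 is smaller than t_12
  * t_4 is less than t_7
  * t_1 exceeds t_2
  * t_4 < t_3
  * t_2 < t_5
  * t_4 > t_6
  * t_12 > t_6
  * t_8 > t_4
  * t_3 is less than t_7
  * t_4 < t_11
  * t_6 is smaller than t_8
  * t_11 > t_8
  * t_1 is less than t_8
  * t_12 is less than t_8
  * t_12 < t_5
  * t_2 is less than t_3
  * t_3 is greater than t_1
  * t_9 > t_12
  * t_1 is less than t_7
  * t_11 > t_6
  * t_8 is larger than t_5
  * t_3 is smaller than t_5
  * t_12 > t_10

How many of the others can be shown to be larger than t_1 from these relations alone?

Directly above t_1: t_3, t_7, t_8.
One step further: t_5, t_11 (5 so far).
Nothing else is reachable above t_1; 5 in all.

5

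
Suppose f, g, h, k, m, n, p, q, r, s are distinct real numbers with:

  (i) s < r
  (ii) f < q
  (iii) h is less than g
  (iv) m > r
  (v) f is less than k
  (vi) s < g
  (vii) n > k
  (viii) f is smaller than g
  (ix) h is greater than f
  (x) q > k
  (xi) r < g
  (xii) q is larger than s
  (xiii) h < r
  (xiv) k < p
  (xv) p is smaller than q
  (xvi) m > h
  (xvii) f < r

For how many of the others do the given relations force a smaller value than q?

4

From q the given relations immediately reach f, k, s, p.
No other element is forced below q by the given relations, so the count is 4.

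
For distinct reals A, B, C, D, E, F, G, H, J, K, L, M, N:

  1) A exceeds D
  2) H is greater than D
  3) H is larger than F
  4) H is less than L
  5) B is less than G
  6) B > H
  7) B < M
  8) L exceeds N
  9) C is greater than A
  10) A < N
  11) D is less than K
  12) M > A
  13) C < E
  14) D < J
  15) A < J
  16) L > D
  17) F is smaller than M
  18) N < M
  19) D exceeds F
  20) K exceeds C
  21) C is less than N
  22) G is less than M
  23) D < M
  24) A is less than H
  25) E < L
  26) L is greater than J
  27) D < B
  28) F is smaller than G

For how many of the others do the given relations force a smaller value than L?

8

Directly below L: D, N, H, J, E.
One step further: F, A, C (8 so far).
No other element is forced below L by the given relations, so the count is 8.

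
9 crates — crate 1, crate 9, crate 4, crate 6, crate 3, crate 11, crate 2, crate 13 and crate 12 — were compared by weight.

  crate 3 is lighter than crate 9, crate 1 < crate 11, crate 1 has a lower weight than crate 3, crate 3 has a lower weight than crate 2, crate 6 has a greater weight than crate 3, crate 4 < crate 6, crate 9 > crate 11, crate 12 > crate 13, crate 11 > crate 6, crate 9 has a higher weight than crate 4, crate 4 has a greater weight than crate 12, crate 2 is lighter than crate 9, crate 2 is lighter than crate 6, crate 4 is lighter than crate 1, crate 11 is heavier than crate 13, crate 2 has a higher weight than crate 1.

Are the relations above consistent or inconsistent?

consistent

The single ordering crate 13 < crate 12 < crate 4 < crate 1 < crate 3 < crate 2 < crate 6 < crate 11 < crate 9 satisfies every listed relation, so no contradiction arises.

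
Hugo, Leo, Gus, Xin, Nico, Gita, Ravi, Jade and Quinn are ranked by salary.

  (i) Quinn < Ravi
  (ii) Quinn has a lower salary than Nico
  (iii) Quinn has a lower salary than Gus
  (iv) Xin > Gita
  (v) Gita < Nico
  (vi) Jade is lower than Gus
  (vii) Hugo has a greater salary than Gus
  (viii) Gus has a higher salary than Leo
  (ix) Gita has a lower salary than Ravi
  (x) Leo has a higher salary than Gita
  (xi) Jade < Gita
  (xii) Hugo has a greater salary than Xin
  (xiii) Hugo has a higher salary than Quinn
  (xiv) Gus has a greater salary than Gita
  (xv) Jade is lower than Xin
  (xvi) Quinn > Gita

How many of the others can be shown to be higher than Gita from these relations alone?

7

The elements the relations force above Gita are Quinn, Nico, Leo, Xin, Gus, Hugo, Ravi — no chain reaches any other.
That is 7.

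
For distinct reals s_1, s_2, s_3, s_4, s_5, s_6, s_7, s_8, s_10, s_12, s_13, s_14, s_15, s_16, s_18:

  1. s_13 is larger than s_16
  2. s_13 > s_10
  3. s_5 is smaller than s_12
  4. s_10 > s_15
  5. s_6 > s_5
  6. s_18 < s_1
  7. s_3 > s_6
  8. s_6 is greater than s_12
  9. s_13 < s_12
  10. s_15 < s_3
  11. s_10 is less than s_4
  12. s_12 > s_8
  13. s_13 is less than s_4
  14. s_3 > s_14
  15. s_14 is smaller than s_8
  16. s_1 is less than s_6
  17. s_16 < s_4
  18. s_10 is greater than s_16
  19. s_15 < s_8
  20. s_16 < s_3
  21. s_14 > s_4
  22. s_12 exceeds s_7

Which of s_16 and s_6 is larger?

The relevant relations are s_16 < s_10; s_10 < s_13; s_13 < s_4; s_4 < s_14; s_14 < s_8; s_8 < s_12; s_12 < s_6.
Together: s_16 < s_10 < s_13 < s_4 < s_14 < s_8 < s_12 < s_6.
So s_16 < s_6; s_6 is the larger of the two.

s_6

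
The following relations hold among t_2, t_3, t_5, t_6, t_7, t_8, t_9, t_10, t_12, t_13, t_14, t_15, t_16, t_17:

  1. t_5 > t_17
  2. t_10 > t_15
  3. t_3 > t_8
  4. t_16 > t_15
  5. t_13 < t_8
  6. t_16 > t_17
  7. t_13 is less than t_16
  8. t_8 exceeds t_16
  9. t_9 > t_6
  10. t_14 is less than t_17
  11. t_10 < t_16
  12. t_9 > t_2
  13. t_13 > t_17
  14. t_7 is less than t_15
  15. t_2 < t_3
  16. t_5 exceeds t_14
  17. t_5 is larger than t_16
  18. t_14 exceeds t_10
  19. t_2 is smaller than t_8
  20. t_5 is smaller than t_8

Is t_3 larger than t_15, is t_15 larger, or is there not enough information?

t_3

t_15 < t_10 and t_10 < t_14 give t_15 < t_14.
Then t_14 < t_17 extends the chain to t_17.
Then t_17 < t_13 extends the chain to t_13.
With t_13 < t_16: t_15 < t_10 < t_14 < t_17 < t_13 < t_16.
With t_16 < t_5: t_15 < t_10 < t_14 < t_17 < t_13 < t_16 < t_5.
Then t_5 < t_8 extends the chain to t_8.
Then t_8 < t_3 extends the chain to t_3.
So t_3 is larger.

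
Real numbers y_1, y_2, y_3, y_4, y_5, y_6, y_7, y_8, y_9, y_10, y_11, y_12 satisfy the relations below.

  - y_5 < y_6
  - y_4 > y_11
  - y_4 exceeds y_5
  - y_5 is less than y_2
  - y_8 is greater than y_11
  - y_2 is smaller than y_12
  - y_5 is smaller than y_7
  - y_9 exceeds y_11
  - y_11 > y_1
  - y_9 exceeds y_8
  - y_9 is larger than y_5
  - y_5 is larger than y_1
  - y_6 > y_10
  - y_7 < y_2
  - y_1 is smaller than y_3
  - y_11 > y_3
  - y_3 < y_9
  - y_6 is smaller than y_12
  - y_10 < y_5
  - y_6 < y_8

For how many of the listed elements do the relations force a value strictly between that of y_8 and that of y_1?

The relations place y_1 below y_8. An element lies strictly between them when it is forced above y_1 and also forced below y_8.
Above y_1: {y_5, y_7, y_3, y_6, y_2, y_12, y_11, y_9, y_4}. Below y_8: {y_10, y_5, y_3, y_6, y_11}.
Intersection: {y_5, y_3, y_6, y_11} — 4.

4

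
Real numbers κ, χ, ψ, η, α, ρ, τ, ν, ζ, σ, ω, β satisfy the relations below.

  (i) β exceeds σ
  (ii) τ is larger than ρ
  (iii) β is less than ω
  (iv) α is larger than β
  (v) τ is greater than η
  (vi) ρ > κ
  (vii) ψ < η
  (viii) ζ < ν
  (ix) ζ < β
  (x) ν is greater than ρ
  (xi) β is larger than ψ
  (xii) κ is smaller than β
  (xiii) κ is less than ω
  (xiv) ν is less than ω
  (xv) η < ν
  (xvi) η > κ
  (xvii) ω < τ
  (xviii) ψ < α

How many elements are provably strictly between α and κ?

Chaining upward from κ reaches: η, β, ρ, ν, ω, τ.
Chaining downward from α reaches: ψ, σ, ζ, β.
Strictly between κ and α are those in both lists: β — 1 element.

1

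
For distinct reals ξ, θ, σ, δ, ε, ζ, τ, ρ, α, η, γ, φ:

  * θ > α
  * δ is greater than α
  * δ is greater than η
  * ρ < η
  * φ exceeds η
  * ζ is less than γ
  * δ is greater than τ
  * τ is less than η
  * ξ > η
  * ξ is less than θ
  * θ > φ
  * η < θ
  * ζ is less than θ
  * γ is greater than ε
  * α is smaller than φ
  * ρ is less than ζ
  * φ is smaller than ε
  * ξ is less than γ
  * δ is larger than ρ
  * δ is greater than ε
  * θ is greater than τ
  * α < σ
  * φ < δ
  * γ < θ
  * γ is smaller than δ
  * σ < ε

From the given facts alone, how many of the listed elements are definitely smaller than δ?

Directly below δ: ρ, τ, η, α, φ, ε, γ.
One step further: ξ, σ, ζ (10 so far).
No other element is forced below δ by the given relations, so the count is 10.

10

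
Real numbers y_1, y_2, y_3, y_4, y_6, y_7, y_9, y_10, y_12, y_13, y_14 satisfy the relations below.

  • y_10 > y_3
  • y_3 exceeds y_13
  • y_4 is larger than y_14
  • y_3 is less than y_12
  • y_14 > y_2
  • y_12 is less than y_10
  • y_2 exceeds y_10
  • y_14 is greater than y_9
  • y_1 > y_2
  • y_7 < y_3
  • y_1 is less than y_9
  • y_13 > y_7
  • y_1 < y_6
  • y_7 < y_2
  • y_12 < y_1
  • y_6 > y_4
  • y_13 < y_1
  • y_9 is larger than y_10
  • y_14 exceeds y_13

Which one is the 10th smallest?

y_4

Piecing the relations together gives one ordering: y_7 < y_13 < y_3 < y_12 < y_10 < y_2 < y_1 < y_9 < y_14 < y_4 < y_6.
Counting 10 from the smallest end gives y_4.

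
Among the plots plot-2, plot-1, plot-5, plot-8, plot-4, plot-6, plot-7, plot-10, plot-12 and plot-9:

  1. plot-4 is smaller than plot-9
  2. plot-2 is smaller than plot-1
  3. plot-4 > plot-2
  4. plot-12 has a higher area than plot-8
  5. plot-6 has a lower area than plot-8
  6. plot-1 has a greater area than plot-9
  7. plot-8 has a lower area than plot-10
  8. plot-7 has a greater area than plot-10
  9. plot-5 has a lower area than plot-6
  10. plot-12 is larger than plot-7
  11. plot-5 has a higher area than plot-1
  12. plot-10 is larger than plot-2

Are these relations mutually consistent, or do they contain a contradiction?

Every relation is compatible with plot-2 < plot-4 < plot-9 < plot-1 < plot-5 < plot-6 < plot-8 < plot-10 < plot-7 < plot-12; the set is consistent.

consistent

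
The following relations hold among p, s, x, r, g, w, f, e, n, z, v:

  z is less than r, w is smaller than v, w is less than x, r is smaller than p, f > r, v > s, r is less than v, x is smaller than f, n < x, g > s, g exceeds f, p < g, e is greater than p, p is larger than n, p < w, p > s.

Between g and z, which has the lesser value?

Following the relations from z: z < r < p < w < x < f < g.
So z < g; z is the smaller of the two.

z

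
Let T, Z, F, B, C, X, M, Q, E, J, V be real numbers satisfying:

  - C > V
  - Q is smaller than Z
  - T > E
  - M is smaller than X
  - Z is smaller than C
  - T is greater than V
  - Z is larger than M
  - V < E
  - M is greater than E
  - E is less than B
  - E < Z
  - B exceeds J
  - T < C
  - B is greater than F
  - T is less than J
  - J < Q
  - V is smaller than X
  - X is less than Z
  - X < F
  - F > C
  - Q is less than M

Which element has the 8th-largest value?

J

Piecing the relations together gives one ordering: V < E < T < J < Q < M < X < Z < C < F < B.
Counting 8 from the largest end gives J.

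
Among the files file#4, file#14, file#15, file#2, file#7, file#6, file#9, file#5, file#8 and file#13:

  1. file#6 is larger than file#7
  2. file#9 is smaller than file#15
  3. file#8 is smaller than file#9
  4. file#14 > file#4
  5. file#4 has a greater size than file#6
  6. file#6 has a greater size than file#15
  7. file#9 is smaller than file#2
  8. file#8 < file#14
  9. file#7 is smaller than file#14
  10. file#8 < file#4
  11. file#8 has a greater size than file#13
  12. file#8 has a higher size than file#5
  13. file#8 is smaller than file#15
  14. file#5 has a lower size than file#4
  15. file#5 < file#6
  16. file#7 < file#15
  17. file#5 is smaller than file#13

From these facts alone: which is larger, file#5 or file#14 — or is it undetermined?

file#5 < file#13 and file#13 < file#8 give file#5 < file#8.
With file#8 < file#9: file#5 < file#13 < file#8 < file#9.
With file#9 < file#15: file#5 < file#13 < file#8 < file#9 < file#15.
Then file#15 < file#6 extends the chain to file#6.
With file#6 < file#4: file#5 < file#13 < file#8 < file#9 < file#15 < file#6 < file#4.
With file#4 < file#14: file#5 < file#13 < file#8 < file#9 < file#15 < file#6 < file#4 < file#14.
So file#14 is larger.

file#14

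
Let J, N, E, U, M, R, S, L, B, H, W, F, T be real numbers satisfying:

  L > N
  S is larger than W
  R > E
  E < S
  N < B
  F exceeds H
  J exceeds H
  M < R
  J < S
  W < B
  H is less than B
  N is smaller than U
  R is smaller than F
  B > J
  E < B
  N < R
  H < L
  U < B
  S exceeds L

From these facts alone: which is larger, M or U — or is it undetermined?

undetermined

Following every chain through U: above U we get B; below U we get N.
M is not reached, and no chain runs the other way from M to U.
So the given relations leave the order of U and M undetermined.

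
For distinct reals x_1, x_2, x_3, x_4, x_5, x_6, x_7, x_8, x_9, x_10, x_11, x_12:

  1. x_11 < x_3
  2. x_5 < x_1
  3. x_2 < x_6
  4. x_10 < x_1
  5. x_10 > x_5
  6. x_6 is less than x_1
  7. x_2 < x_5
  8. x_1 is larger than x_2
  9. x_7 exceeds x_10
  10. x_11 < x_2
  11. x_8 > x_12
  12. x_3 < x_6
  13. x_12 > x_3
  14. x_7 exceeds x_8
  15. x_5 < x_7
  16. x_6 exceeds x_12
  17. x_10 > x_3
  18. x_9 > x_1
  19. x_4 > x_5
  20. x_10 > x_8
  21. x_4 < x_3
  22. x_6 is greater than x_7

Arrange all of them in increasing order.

x_11 < x_2 < x_5 < x_4 < x_3 < x_12 < x_8 < x_10 < x_7 < x_6 < x_1 < x_9

Each adjacent pair is fixed by a given relation: x_11 < x_2; x_2 < x_5; x_5 < x_4; x_4 < x_3; x_3 < x_12; x_12 < x_8; x_8 < x_10; x_10 < x_7; x_7 < x_6; x_6 < x_1; x_1 < x_9. Chaining them end to end gives the full order.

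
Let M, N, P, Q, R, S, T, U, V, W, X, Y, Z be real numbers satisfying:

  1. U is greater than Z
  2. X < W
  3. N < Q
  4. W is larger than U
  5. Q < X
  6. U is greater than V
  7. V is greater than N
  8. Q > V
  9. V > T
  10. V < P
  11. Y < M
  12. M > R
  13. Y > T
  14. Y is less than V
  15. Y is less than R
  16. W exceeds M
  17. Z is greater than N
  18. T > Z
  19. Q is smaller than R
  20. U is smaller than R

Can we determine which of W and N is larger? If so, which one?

Link the given pairs in sequence: N < Z; Z < T; T < Y; Y < V; V < Q; Q < R; R < M; M < W.
Together: N < Z < T < Y < V < Q < R < M < W.
So W is larger.

W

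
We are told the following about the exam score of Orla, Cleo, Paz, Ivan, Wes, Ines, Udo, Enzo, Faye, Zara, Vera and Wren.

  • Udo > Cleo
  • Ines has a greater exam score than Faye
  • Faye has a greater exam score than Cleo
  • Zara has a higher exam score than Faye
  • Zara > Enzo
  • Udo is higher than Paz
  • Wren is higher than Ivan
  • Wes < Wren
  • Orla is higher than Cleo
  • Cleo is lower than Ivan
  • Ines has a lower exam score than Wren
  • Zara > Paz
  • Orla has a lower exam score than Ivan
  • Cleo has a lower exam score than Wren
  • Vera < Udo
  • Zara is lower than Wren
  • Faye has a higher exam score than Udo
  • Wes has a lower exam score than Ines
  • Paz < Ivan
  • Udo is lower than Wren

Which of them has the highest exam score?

Paz is not greatest since Paz < Udo; Cleo is not greatest since Cleo < Orla; Vera is not greatest since Vera < Udo; Orla is not greatest since Orla < Ivan; Wes is not greatest since Wes < Wren; Udo is not greatest since Udo < Wren; Enzo is not greatest since Enzo < Zara; Ivan is not greatest since Ivan < Wren; Faye is not greatest since Faye < Zara; Zara is not greatest since Zara < Wren; Ines is not greatest since Ines < Wren.
Only Wren has nothing above it, so Wren is the highest exam score.

Wren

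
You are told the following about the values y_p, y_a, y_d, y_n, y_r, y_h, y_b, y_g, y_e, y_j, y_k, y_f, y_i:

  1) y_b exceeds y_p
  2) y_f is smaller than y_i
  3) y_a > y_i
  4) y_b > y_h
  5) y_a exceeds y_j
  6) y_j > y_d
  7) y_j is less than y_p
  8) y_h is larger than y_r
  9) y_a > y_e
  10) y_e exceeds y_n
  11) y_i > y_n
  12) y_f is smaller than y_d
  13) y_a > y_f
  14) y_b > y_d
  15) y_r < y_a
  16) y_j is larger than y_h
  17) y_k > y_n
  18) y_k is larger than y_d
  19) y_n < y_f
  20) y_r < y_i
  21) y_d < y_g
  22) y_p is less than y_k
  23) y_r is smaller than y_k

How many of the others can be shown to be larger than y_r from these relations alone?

7

From y_r the given relations immediately reach y_h, y_i, y_k, y_a.
From those, y_j, y_b — 6 in total.
From those, y_p — 7 in total.
Nothing else is reachable above y_r; 7 in all.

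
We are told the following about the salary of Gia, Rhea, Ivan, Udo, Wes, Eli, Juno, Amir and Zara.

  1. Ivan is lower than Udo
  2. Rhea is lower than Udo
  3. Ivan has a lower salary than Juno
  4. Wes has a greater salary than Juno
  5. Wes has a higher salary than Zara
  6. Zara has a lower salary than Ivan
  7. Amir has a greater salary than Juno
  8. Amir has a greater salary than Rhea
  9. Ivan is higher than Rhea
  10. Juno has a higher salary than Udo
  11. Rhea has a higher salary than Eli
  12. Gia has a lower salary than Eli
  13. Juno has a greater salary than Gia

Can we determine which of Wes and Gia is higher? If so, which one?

Link the given pairs in sequence: Gia < Eli; Eli < Rhea; Rhea < Ivan; Ivan < Udo; Udo < Juno; Juno < Wes.
Together: Gia < Eli < Rhea < Ivan < Udo < Juno < Wes.
So Wes is higher.

Wes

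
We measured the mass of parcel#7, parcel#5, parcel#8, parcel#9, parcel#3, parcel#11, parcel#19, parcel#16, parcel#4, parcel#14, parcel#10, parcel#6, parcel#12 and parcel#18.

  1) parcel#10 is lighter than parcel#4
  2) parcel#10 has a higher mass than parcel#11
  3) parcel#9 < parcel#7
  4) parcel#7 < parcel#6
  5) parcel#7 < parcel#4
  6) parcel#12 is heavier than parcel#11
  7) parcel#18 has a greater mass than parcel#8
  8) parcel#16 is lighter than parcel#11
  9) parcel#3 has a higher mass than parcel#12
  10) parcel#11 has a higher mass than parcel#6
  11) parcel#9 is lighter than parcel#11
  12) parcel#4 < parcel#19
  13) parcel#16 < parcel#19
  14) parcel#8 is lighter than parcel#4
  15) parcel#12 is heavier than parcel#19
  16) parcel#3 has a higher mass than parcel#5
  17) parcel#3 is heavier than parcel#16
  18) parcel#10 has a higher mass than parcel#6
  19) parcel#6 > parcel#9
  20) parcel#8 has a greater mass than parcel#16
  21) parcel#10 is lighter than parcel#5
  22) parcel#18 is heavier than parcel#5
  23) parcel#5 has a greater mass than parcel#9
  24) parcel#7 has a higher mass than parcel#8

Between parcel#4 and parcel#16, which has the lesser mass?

parcel#16

parcel#16 < parcel#8 and parcel#8 < parcel#7 give parcel#16 < parcel#7.
With parcel#7 < parcel#6: parcel#16 < parcel#8 < parcel#7 < parcel#6.
Then parcel#6 < parcel#11 extends the chain to parcel#11.
Then parcel#11 < parcel#10 extends the chain to parcel#10.
With parcel#10 < parcel#4: parcel#16 < parcel#8 < parcel#7 < parcel#6 < parcel#11 < parcel#10 < parcel#4.
So parcel#16 < parcel#4; parcel#16 is the lighter of the two.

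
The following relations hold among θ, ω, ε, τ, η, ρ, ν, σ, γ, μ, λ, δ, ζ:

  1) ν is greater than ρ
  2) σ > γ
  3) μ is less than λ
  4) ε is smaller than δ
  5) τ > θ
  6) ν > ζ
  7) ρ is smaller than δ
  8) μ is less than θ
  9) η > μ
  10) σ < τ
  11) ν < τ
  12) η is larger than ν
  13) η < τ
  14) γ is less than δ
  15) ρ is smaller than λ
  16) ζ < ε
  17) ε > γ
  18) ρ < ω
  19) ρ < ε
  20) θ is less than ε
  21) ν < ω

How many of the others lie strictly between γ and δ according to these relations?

Chaining upward from γ reaches: σ, ε, τ.
Chaining downward from δ reaches: μ, ζ, ρ, θ, ε.
Strictly between γ and δ are those in both lists: ε — 1 element.

1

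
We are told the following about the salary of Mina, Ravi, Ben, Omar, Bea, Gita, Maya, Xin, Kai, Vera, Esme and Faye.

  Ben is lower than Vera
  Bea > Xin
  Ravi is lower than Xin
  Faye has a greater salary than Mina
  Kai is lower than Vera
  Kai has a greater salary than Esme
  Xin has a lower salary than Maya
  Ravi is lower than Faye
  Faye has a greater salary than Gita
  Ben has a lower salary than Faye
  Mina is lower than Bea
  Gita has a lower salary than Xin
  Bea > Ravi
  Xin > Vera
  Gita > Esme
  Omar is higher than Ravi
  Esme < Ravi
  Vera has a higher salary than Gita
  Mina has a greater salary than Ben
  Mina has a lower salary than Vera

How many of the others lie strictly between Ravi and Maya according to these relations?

1

The relations place Ravi below Maya. An element lies strictly between them when it is forced above Ravi and also forced below Maya.
Above Ravi: {Omar, Xin, Bea, Faye}. Below Maya: {Esme, Gita, Kai, Ben, Mina, Vera, Xin}.
Intersection: {Xin} — 1.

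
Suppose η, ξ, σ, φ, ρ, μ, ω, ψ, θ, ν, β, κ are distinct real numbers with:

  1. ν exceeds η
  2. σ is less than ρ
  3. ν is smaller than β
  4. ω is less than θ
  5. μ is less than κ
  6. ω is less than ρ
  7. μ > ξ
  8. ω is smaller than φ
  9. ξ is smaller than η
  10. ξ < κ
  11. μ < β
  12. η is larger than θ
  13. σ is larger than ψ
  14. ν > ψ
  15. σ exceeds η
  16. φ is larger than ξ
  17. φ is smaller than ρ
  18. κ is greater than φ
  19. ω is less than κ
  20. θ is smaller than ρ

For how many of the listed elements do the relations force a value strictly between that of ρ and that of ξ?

3

Chaining upward from ξ reaches: η, μ, φ, ν, κ, σ, β.
Chaining downward from ρ reaches: ψ, ω, θ, η, φ, σ.
Strictly between ξ and ρ are those in both lists: η, φ, σ — 3 elements.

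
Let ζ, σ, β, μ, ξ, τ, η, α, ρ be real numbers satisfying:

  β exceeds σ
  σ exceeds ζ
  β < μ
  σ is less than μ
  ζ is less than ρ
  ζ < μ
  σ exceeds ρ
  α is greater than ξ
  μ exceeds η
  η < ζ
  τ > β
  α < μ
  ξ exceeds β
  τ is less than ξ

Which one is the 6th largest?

Piecing the relations together gives one ordering: η < ζ < ρ < σ < β < τ < ξ < α < μ.
The 6th largest is σ.

σ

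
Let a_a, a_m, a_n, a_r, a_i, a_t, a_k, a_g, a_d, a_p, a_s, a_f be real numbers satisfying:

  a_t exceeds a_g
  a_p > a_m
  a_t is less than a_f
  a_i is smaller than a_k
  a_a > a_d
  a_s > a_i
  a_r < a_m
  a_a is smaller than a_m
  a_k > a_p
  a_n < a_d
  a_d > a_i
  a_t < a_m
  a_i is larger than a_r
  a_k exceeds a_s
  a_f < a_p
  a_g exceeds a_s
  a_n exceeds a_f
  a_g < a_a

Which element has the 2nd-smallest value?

Piecing the relations together gives one ordering: a_r < a_i < a_s < a_g < a_t < a_f < a_n < a_d < a_a < a_m < a_p < a_k.
The 2nd smallest is a_i.

a_i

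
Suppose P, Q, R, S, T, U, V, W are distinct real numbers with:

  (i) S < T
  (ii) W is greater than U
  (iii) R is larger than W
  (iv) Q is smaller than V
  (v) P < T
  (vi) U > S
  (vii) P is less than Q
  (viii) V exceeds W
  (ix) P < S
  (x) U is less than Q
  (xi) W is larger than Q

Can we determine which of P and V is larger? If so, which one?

P < S and S < U give P < U.
With U < Q: P < S < U < Q.
Then Q < W extends the chain to W.
Then W < V extends the chain to V.
So V is larger.

V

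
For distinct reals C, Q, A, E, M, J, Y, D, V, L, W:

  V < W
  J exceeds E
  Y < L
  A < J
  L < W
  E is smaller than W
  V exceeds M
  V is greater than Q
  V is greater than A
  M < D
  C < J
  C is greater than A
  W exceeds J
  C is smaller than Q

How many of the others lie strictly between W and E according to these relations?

1

The relations place E below W. An element lies strictly between them when it is forced above E and also forced below W.
Above E: {J}. Below W: {Y, M, A, C, Q, L, J, V}.
Intersection: {J} — 1.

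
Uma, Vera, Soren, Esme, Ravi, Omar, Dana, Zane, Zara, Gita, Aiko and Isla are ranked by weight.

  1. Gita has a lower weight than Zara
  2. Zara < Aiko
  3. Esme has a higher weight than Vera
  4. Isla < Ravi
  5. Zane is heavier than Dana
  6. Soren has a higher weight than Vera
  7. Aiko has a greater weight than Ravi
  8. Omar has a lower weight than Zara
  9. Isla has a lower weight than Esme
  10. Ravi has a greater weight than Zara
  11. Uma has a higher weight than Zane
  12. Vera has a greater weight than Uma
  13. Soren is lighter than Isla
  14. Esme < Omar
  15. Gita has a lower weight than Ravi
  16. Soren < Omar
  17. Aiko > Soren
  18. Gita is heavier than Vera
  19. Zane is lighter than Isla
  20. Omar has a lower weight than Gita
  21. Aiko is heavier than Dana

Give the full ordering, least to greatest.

Dana < Zane < Uma < Vera < Soren < Isla < Esme < Omar < Gita < Zara < Ravi < Aiko

Each adjacent pair is fixed by a given relation: Dana < Zane; Zane < Uma; Uma < Vera; Vera < Soren; Soren < Isla; Isla < Esme; Esme < Omar; Omar < Gita; Gita < Zara; Zara < Ravi; Ravi < Aiko. Chaining them end to end gives the full order.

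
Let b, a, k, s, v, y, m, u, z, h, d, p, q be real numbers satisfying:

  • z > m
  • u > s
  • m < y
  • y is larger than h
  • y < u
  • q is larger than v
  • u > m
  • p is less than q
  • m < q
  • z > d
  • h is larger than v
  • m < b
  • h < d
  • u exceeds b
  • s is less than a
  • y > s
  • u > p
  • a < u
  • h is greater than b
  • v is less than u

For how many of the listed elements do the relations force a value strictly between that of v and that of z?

The relations place v below z. An element lies strictly between them when it is forced above v and also forced below z.
Above v: {h, y, d, u, q}. Below z: {m, b, h, d}.
Intersection: {h, d} — 2.

2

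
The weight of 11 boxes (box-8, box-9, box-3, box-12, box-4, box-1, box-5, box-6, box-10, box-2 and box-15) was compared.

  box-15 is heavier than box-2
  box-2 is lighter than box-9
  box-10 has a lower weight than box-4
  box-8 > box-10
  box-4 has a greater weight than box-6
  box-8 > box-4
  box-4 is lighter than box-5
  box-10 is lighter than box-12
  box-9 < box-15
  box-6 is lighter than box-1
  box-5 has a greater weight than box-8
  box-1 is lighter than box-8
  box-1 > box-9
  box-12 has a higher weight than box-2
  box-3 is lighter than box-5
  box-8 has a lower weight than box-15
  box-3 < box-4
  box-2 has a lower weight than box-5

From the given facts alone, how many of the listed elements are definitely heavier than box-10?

5

The elements the relations force above box-10 are box-4, box-8, box-15, box-5, box-12 — no chain reaches any other.
That is 5.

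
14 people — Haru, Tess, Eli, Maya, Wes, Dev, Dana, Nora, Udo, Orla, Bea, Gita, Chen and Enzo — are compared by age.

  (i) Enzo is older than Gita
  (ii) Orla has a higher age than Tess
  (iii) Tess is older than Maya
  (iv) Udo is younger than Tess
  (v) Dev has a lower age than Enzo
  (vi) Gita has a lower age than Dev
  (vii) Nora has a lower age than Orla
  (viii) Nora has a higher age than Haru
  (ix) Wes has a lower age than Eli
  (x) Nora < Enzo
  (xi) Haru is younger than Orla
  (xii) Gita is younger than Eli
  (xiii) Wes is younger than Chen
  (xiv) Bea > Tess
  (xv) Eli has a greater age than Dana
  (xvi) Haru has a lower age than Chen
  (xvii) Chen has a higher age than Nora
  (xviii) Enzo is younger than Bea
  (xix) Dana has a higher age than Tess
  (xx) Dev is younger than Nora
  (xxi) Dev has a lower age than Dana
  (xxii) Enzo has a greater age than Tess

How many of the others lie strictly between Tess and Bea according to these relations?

1

Chaining upward from Tess reaches: Orla, Enzo, Dana, Eli.
Chaining downward from Bea reaches: Udo, Maya, Gita, Haru, Dev, Nora, Enzo.
Strictly between Tess and Bea are those in both lists: Enzo — 1 element.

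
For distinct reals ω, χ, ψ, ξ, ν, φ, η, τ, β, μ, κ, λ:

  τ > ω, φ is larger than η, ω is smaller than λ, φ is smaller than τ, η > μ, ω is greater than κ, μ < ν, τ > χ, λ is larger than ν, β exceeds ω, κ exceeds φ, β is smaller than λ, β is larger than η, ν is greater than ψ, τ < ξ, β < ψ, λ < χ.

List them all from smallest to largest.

μ < η < φ < κ < ω < β < ψ < ν < λ < χ < τ < ξ

The consecutive links are each given: μ < η; η < φ; φ < κ; κ < ω; ω < β; β < ψ; ψ < ν; ν < λ; λ < χ; χ < τ; τ < ξ.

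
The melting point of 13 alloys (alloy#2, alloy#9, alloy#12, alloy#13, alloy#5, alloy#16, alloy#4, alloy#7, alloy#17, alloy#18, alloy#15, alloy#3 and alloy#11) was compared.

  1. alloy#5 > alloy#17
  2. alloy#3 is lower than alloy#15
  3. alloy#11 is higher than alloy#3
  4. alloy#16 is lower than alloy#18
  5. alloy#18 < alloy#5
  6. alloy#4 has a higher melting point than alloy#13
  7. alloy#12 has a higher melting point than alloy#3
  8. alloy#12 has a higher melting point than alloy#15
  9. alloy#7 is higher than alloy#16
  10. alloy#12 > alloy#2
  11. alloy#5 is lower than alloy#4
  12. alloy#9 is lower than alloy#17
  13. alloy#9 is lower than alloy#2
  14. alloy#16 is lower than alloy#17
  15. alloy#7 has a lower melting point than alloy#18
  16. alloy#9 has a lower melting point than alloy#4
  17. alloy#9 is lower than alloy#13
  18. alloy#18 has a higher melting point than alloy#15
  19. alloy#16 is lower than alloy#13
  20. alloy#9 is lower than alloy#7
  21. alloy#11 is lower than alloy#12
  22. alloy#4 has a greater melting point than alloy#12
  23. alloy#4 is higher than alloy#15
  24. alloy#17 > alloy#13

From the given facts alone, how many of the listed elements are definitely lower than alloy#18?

Directly below alloy#18: alloy#16, alloy#15, alloy#7.
One step further: alloy#9, alloy#3 (5 so far).
No other element is forced below alloy#18 by the given relations, so the count is 5.

5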